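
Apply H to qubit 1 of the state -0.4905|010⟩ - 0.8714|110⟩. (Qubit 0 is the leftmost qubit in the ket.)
-0.3468|000⟩ + 0.3468|010⟩ - 0.6162|100⟩ + 0.6162|110⟩

H on qubit 1 mixes each pair of kets that differ only in qubit 1: amplitudes (a, b) of (|…0…⟩, |…1…⟩) become ((a + b)/√2, (a − b)/√2). Kets absent from the input have amplitude 0.
(|000⟩, |010⟩): (a, b) = (0, -0.4905) → (-0.3468, 0.3468)
(|100⟩, |110⟩): (a, b) = (0, -0.8714) → (-0.6162, 0.6162)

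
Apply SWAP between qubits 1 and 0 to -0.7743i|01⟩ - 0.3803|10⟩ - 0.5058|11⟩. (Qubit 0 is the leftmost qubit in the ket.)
-0.3803|01⟩ - 0.7743i|10⟩ - 0.5058|11⟩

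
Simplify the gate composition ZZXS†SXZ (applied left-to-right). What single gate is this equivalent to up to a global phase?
Z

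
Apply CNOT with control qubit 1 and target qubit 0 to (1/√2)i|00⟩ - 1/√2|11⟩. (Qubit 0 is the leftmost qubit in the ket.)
(1/√2)i|00⟩ - 1/√2|01⟩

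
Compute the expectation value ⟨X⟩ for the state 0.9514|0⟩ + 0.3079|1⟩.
0.5859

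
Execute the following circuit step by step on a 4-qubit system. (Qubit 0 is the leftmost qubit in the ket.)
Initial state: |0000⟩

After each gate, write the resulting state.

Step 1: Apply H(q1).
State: 1/√2|0000⟩ + 1/√2|0100⟩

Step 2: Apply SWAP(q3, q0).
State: 1/√2|0000⟩ + 1/√2|0100⟩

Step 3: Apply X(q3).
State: 1/√2|0001⟩ + 1/√2|0101⟩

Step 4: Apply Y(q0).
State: (1/√2)i|1001⟩ + (1/√2)i|1101⟩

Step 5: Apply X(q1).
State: (1/√2)i|1001⟩ + (1/√2)i|1101⟩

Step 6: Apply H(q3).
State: (1/2)i|1000⟩ - (1/2)i|1001⟩ + (1/2)i|1100⟩ - (1/2)i|1101⟩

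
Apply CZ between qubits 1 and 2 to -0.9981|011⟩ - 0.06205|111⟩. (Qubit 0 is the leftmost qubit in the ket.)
0.9981|011⟩ + 0.06205|111⟩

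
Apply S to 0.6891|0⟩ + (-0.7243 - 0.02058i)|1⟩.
0.6891|0⟩ + (0.02058 - 0.7243i)|1⟩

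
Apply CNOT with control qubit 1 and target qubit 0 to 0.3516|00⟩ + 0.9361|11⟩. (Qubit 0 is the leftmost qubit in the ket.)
0.3516|00⟩ + 0.9361|01⟩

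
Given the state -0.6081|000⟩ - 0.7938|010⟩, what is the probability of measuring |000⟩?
0.3698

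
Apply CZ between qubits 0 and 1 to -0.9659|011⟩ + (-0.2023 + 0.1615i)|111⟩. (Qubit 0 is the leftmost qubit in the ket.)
-0.9659|011⟩ + (0.2023 - 0.1615i)|111⟩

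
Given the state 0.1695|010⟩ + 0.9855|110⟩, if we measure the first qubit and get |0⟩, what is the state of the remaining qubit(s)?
|10⟩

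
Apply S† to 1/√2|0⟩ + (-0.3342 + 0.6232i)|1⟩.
1/√2|0⟩ + (0.6232 + 0.3342i)|1⟩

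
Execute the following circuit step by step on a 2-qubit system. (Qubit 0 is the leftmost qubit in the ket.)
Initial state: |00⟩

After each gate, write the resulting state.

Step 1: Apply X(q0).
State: |10⟩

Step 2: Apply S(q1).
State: |10⟩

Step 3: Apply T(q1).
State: |10⟩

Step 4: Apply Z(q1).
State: |10⟩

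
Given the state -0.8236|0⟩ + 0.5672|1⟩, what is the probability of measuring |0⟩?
0.6783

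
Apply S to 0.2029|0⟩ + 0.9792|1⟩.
0.2029|0⟩ + 0.9792i|1⟩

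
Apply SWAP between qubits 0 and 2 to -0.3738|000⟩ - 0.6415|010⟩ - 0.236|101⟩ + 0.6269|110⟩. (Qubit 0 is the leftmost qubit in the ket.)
-0.3738|000⟩ - 0.6415|010⟩ + 0.6269|011⟩ - 0.236|101⟩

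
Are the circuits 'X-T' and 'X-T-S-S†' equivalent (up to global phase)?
Yes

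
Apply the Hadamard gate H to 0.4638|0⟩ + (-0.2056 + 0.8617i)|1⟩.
(0.1826 + 0.6093i)|0⟩ + (0.4733 - 0.6093i)|1⟩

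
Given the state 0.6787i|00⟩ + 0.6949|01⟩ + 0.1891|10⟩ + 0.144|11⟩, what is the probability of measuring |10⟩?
0.03576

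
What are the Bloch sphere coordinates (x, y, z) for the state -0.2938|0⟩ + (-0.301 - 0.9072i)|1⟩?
(0.1769, 0.5331, -0.8273)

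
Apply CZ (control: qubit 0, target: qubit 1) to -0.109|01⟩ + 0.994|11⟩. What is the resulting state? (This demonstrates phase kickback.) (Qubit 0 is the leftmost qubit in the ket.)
-0.109|01⟩ - 0.994|11⟩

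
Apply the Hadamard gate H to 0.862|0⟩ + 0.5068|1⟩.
0.9679|0⟩ + 0.2512|1⟩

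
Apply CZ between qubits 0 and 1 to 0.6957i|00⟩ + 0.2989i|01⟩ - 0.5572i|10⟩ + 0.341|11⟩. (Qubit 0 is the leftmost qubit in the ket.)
0.6957i|00⟩ + 0.2989i|01⟩ - 0.5572i|10⟩ - 0.341|11⟩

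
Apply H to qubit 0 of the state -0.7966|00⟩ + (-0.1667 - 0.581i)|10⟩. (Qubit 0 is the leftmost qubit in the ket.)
(-0.6812 - 0.4108i)|00⟩ + (-0.4454 + 0.4108i)|10⟩

H on qubit 0 mixes each pair of kets that differ only in qubit 0: amplitudes (a, b) of (|…0…⟩, |…1…⟩) become ((a + b)/√2, (a − b)/√2). Kets absent from the input have amplitude 0.
(|00⟩, |10⟩): (a, b) = (-0.7966, (-0.1667 - 0.581i)) → ((-0.6812 - 0.4108i), (-0.4454 + 0.4108i))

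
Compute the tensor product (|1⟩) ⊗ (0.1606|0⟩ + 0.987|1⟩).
0.1606|10⟩ + 0.987|11⟩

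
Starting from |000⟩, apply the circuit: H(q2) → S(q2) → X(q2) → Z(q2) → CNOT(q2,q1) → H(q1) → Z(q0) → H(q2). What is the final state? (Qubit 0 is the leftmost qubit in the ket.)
(-1/√8 + (1/√8)i)|000⟩ + (1/√8 + (1/√8)i)|001⟩ + (1/√8 + (1/√8)i)|010⟩ + (-1/√8 + (1/√8)i)|011⟩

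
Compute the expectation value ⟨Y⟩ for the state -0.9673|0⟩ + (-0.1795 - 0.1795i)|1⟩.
0.3473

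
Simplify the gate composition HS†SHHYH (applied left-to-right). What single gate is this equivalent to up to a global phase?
Y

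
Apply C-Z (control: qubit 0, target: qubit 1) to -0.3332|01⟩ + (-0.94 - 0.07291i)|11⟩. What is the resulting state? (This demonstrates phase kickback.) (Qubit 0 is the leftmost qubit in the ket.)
-0.3332|01⟩ + (0.94 + 0.07291i)|11⟩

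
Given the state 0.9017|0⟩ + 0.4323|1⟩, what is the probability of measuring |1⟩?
0.1869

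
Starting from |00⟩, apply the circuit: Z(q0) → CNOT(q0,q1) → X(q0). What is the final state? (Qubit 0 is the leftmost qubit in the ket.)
|10⟩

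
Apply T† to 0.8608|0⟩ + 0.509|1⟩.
0.8608|0⟩ + (0.3599 - 0.3599i)|1⟩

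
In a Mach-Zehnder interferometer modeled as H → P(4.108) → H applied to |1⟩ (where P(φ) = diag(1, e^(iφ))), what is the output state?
(0.7841 + 0.4114i)|0⟩ + (0.2159 - 0.4114i)|1⟩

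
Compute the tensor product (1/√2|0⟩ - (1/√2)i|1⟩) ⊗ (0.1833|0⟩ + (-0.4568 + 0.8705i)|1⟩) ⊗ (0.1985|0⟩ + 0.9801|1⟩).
0.02573|000⟩ + 0.127|001⟩ + (-0.06412 + 0.1222i)|010⟩ + (-0.3166 + 0.6033i)|011⟩ - 0.02573i|100⟩ - 0.127i|101⟩ + (0.1222 + 0.06412i)|110⟩ + (0.6033 + 0.3166i)|111⟩

amp(|b₁b₂…⟩) = product of the factor amplitudes for bits b₁, b₂, …; only kets whose every factor amplitude is nonzero survive.
|000⟩: (1/√2)(0.1833)(0.1985) = 0.02573
|001⟩: (1/√2)(0.1833)(0.9801) = 0.127
|010⟩: (1/√2)(-0.4568 + 0.8705i)(0.1985) = (-0.06412 + 0.1222i)
|011⟩: (1/√2)(-0.4568 + 0.8705i)(0.9801) = (-0.3166 + 0.6033i)
|100⟩: (-(1/√2)i)(0.1833)(0.1985) = -0.02573i
|101⟩: (-(1/√2)i)(0.1833)(0.9801) = -0.127i
|110⟩: (-(1/√2)i)(-0.4568 + 0.8705i)(0.1985) = (0.1222 + 0.06412i)
|111⟩: (-(1/√2)i)(-0.4568 + 0.8705i)(0.9801) = (0.6033 + 0.3166i)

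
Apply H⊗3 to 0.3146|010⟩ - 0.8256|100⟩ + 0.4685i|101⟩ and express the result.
(-0.1807 + 0.1656i)|000⟩ + (-0.1807 - 0.1656i)|001⟩ + (-0.4031 + 0.1656i)|010⟩ + (-0.4031 - 0.1656i)|011⟩ + (0.4031 - 0.1656i)|100⟩ + (0.4031 + 0.1656i)|101⟩ + (0.1807 - 0.1656i)|110⟩ + (0.1807 + 0.1656i)|111⟩

H⊗3 gives amp(|y⟩) = (1/2√2) Σ_x (−1)^(x·y) amp(|x⟩), where x·y is the number of positions in which both x and y have a 1.
|000⟩: (0.3146 - 0.8256 + 0.4685i)/(2√2) = (-0.1807 + 0.1656i)
|001⟩: (0.3146 - 0.8256 - 0.4685i)/(2√2) = (-0.1807 - 0.1656i)
|010⟩: (-0.3146 - 0.8256 + 0.4685i)/(2√2) = (-0.4031 + 0.1656i)
|011⟩: (-0.3146 - 0.8256 - 0.4685i)/(2√2) = (-0.4031 - 0.1656i)
|100⟩: (0.3146 + 0.8256 - 0.4685i)/(2√2) = (0.4031 - 0.1656i)
|101⟩: (0.3146 + 0.8256 + 0.4685i)/(2√2) = (0.4031 + 0.1656i)
|110⟩: (-0.3146 + 0.8256 - 0.4685i)/(2√2) = (0.1807 - 0.1656i)
|111⟩: (-0.3146 + 0.8256 + 0.4685i)/(2√2) = (0.1807 + 0.1656i)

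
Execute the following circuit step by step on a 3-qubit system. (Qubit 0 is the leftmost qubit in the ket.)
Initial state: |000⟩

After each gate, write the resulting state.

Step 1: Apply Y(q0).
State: i|100⟩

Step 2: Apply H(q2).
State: (1/√2)i|100⟩ + (1/√2)i|101⟩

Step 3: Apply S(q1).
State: (1/√2)i|100⟩ + (1/√2)i|101⟩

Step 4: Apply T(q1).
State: (1/√2)i|100⟩ + (1/√2)i|101⟩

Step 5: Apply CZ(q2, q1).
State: (1/√2)i|100⟩ + (1/√2)i|101⟩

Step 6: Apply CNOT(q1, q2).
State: (1/√2)i|100⟩ + (1/√2)i|101⟩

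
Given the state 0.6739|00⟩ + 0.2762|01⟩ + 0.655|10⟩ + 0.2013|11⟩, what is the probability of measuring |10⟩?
0.429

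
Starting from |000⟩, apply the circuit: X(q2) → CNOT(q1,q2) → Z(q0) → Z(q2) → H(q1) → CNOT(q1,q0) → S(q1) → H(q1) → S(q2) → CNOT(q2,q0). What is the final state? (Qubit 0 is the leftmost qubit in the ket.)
1/2|001⟩ - 1/2|011⟩ - (1/2)i|101⟩ - (1/2)i|111⟩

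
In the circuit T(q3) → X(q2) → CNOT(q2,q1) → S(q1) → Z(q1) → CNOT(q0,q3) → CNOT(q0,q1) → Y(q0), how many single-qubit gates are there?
5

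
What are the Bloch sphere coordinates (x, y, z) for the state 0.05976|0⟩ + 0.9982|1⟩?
(0.1193, 0, -0.9928)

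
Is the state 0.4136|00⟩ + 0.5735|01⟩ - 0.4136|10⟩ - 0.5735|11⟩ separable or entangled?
Separable

Writing the state as a|00⟩ + b|01⟩ + c|10⟩ + d|11⟩, it is a product state iff ad − bc = 0.
Here (a, b, c, d) = (0.4136, 0.5735, -0.4136, -0.5735): ad − bc = (0.4136)(-0.5735) − (0.5735)(-0.4136) = 0, so the state is separable.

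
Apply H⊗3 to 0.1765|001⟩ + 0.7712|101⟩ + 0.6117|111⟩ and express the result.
0.5513|000⟩ - 0.5513|001⟩ + 0.1188|010⟩ - 0.1188|011⟩ - 0.4265|100⟩ + 0.4265|101⟩ + 0.00601|110⟩ - 0.00601|111⟩

H⊗3 gives amp(|y⟩) = (1/2√2) Σ_x (−1)^(x·y) amp(|x⟩), where x·y is the number of positions in which both x and y have a 1.
|000⟩: (0.1765 + 0.7712 + 0.6117)/(2√2) = 0.5513
|001⟩: (-0.1765 - 0.7712 - 0.6117)/(2√2) = -0.5513
|010⟩: (0.1765 + 0.7712 - 0.6117)/(2√2) = 0.1188
|011⟩: (-0.1765 - 0.7712 + 0.6117)/(2√2) = -0.1188
|100⟩: (0.1765 - 0.7712 - 0.6117)/(2√2) = -0.4265
|101⟩: (-0.1765 + 0.7712 + 0.6117)/(2√2) = 0.4265
|110⟩: (0.1765 - 0.7712 + 0.6117)/(2√2) = 0.00601
|111⟩: (-0.1765 + 0.7712 - 0.6117)/(2√2) = -0.00601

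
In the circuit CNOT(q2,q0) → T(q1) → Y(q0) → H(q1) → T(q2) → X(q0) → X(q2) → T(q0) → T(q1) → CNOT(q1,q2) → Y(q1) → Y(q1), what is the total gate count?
12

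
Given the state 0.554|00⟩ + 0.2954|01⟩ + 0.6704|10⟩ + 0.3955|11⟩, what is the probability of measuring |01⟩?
0.08726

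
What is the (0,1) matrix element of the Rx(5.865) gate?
-0.2076i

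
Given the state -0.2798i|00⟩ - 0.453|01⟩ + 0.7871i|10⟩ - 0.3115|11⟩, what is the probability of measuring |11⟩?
0.09703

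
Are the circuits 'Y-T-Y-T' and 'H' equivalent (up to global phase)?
No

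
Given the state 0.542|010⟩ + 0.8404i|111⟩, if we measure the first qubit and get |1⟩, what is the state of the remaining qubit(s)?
i|11⟩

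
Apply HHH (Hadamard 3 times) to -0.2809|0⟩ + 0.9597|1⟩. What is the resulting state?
0.48|0⟩ - 0.8772|1⟩

H² = I, so H^3 = H: a single Hadamard. With (a, b) = (-0.2809, 0.9597), H gives ((a + b)/√2, (a − b)/√2) = (0.48, -0.8772).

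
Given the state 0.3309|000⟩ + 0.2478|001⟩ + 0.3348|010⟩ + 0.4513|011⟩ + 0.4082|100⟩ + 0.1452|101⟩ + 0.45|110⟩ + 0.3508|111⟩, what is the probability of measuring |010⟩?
0.1121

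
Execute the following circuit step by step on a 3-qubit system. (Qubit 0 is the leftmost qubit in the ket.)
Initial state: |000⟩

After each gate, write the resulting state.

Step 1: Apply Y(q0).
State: i|100⟩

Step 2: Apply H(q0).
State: (1/√2)i|000⟩ - (1/√2)i|100⟩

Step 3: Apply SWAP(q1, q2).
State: (1/√2)i|000⟩ - (1/√2)i|100⟩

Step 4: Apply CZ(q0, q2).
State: (1/√2)i|000⟩ - (1/√2)i|100⟩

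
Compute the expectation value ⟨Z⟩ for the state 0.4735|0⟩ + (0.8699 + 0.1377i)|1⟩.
-0.5515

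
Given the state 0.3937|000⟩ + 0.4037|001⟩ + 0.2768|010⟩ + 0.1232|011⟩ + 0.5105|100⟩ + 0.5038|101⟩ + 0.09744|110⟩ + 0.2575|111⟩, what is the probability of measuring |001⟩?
0.163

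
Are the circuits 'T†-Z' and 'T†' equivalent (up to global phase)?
No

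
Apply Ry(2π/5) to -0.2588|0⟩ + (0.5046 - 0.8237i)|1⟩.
(-0.506 + 0.4842i)|0⟩ + (0.2561 - 0.6664i)|1⟩

Ry(2π/5) = [[cos(θ/2), −sin(θ/2)], [sin(θ/2), cos(θ/2)]]; θ = 2π/5, cos(θ/2) ≈ 0.809017, sin(θ/2) ≈ 0.587785.
With a = amp(|0⟩) = -0.2588 and b = amp(|1⟩) = (0.5046 - 0.8237i):
new amp(|0⟩) = (0.809017)·a + (-0.587785)·b = (-0.506 + 0.4842i)
new amp(|1⟩) = (0.587785)·a + (0.809017)·b = (0.2561 - 0.6664i)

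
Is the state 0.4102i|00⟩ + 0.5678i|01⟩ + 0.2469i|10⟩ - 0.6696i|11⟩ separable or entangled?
Entangled

Writing the state as a|00⟩ + b|01⟩ + c|10⟩ + d|11⟩, it is a product state iff ad − bc = 0.
Here (a, b, c, d) = (0.4102i, 0.5678i, 0.2469i, -0.6696i): ad − bc = (0.4102i)(-0.6696i) − (0.5678i)(0.2469i) = 0.4149 ≠ 0, so the state is entangled.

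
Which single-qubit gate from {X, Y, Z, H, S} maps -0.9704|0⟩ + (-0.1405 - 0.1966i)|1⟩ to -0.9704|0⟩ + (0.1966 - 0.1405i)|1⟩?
S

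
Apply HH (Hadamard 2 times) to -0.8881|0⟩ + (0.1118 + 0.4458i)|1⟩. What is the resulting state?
-0.8881|0⟩ + (0.1118 + 0.4458i)|1⟩

H² = I, so an even number of Hadamards cancels: H^2 = I and the state is unchanged.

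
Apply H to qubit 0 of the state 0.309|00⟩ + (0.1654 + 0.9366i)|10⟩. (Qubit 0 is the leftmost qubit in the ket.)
(0.3355 + 0.6623i)|00⟩ + (0.1015 - 0.6623i)|10⟩

H on qubit 0 mixes each pair of kets that differ only in qubit 0: amplitudes (a, b) of (|…0…⟩, |…1…⟩) become ((a + b)/√2, (a − b)/√2). Kets absent from the input have amplitude 0.
(|00⟩, |10⟩): (a, b) = (0.309, (0.1654 + 0.9366i)) → ((0.3355 + 0.6623i), (0.1015 - 0.6623i))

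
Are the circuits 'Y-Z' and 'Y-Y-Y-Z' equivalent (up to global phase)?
Yes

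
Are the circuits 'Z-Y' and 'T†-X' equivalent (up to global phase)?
No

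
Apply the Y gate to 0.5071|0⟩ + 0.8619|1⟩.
-0.8619i|0⟩ + 0.5071i|1⟩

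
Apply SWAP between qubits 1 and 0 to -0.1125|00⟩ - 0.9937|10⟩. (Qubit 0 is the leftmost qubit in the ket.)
-0.1125|00⟩ - 0.9937|01⟩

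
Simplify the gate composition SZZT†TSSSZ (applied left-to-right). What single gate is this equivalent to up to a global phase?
Z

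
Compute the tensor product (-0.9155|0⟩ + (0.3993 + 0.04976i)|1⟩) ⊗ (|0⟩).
-0.9155|00⟩ + (0.3993 + 0.04976i)|10⟩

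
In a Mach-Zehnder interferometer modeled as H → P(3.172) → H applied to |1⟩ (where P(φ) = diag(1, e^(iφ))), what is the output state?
(0.9998 + 0.0152i)|0⟩ + (0.0002311 - 0.0152i)|1⟩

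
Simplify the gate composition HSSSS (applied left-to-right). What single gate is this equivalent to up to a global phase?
H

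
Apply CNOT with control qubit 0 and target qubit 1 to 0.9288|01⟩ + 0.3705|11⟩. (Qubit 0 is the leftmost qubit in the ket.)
0.9288|01⟩ + 0.3705|10⟩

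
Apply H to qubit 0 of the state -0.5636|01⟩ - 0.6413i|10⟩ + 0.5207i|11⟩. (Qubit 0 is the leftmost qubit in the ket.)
-0.4535i|00⟩ + (-0.3985 + 0.3682i)|01⟩ + 0.4535i|10⟩ + (-0.3985 - 0.3682i)|11⟩

H on qubit 0 mixes each pair of kets that differ only in qubit 0: amplitudes (a, b) of (|…0…⟩, |…1…⟩) become ((a + b)/√2, (a − b)/√2). Kets absent from the input have amplitude 0.
(|00⟩, |10⟩): (a, b) = (0, -0.6413i) → (-0.4535i, 0.4535i)
(|01⟩, |11⟩): (a, b) = (-0.5636, 0.5207i) → ((-0.3985 + 0.3682i), (-0.3985 - 0.3682i))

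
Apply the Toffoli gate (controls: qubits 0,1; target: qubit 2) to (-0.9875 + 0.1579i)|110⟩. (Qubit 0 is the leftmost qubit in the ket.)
(-0.9875 + 0.1579i)|111⟩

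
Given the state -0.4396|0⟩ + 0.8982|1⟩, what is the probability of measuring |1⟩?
0.8068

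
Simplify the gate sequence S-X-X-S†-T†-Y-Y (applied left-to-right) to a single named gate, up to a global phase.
T†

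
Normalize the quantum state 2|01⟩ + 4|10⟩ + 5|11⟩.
0.2981|01⟩ + 0.5963|10⟩ + 0.7454|11⟩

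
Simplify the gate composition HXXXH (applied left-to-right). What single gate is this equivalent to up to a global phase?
Z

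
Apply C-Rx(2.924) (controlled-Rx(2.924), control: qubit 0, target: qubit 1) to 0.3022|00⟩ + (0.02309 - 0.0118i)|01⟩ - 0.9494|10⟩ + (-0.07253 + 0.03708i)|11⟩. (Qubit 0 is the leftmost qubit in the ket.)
0.3022|00⟩ + (0.02309 - 0.0118i)|01⟩ + (-0.06623 + 0.0721i)|10⟩ + (-0.007875 + 0.9478i)|11⟩

C-Rx(2.924) leaves the control-|0⟩ kets |00⟩, |01⟩ unchanged and applies Rx(2.924) to qubit 1 on the control-|1⟩ pair (|10⟩, |11⟩).
Rx(2.924) = [[cos(θ/2), −i·sin(θ/2)], [−i·sin(θ/2), cos(θ/2)]]; θ = 2.924, cos(θ/2) ≈ 0.108582, sin(θ/2) ≈ 0.994088.
With a = amp(|10⟩) = -0.9494 and b = amp(|11⟩) = (-0.07253 + 0.03708i):
new amp(|10⟩) = (0.108582)·a + (-0.994088i)·b = (-0.06623 + 0.0721i)
new amp(|11⟩) = (-0.994088i)·a + (0.108582)·b = (-0.007875 + 0.9478i)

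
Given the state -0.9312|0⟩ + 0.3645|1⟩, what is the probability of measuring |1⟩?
0.1329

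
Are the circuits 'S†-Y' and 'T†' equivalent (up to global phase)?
No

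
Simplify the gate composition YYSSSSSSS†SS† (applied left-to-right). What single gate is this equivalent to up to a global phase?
S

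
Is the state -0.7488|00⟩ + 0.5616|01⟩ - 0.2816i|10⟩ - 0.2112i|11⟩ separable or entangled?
Entangled

Writing the state as a|00⟩ + b|01⟩ + c|10⟩ + d|11⟩, it is a product state iff ad − bc = 0.
Here (a, b, c, d) = (-0.7488, 0.5616, -0.2816i, -0.2112i): ad − bc = (-0.7488)(-0.2112i) − (0.5616)(-0.2816i) = 0.3163i ≠ 0, so the state is entangled.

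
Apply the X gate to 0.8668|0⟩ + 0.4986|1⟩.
0.4986|0⟩ + 0.8668|1⟩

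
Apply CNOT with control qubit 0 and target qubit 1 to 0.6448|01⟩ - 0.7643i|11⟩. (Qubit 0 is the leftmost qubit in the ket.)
0.6448|01⟩ - 0.7643i|10⟩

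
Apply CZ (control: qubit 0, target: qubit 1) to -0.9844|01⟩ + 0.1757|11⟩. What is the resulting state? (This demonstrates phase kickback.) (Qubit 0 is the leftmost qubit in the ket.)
-0.9844|01⟩ - 0.1757|11⟩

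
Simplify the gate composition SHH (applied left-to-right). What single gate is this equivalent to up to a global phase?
S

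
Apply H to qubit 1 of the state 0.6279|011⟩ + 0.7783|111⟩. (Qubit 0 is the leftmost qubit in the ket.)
0.444|001⟩ - 0.444|011⟩ + 0.5503|101⟩ - 0.5503|111⟩

H on qubit 1 mixes each pair of kets that differ only in qubit 1: amplitudes (a, b) of (|…0…⟩, |…1…⟩) become ((a + b)/√2, (a − b)/√2). Kets absent from the input have amplitude 0.
(|001⟩, |011⟩): (a, b) = (0, 0.6279) → (0.444, -0.444)
(|101⟩, |111⟩): (a, b) = (0, 0.7783) → (0.5503, -0.5503)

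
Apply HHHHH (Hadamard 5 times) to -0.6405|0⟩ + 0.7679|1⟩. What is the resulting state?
0.09009|0⟩ - 0.9959|1⟩

H² = I, so H^5 = H: a single Hadamard. With (a, b) = (-0.6405, 0.7679), H gives ((a + b)/√2, (a − b)/√2) = (0.09009, -0.9959).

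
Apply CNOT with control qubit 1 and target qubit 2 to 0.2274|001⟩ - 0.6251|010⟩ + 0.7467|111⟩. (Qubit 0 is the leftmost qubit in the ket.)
0.2274|001⟩ - 0.6251|011⟩ + 0.7467|110⟩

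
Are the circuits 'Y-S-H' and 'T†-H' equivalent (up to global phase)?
No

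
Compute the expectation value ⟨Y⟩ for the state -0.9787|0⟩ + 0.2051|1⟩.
0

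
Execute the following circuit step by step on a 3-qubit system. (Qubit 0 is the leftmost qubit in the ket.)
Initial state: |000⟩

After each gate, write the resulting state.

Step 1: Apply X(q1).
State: |010⟩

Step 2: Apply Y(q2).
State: i|011⟩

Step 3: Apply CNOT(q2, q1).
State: i|001⟩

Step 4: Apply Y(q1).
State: -|011⟩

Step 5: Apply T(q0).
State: -|011⟩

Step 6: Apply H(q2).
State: -1/√2|010⟩ + 1/√2|011⟩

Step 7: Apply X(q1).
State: -1/√2|000⟩ + 1/√2|001⟩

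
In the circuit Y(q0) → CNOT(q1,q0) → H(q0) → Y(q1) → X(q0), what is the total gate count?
5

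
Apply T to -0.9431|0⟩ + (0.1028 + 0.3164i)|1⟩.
-0.9431|0⟩ + (-0.151 + 0.2964i)|1⟩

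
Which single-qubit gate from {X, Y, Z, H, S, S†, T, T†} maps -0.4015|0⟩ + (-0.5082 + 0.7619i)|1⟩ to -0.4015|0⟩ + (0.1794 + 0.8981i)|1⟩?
T†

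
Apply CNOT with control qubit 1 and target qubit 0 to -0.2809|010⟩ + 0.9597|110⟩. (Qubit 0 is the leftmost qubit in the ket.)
0.9597|010⟩ - 0.2809|110⟩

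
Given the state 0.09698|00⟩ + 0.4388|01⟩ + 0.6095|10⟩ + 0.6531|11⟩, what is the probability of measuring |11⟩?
0.4265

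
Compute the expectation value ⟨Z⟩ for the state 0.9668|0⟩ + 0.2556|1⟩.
0.8694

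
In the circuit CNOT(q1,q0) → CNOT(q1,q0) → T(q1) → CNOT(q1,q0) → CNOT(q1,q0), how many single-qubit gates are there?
1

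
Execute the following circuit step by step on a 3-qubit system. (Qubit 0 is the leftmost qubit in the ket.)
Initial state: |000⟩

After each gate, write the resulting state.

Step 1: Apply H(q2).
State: 1/√2|000⟩ + 1/√2|001⟩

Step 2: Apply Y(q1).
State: (1/√2)i|010⟩ + (1/√2)i|011⟩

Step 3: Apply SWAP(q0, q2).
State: (1/√2)i|010⟩ + (1/√2)i|110⟩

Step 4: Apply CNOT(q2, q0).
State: (1/√2)i|010⟩ + (1/√2)i|110⟩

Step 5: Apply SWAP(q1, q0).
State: (1/√2)i|100⟩ + (1/√2)i|110⟩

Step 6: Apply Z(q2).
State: (1/√2)i|100⟩ + (1/√2)i|110⟩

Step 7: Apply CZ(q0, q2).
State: (1/√2)i|100⟩ + (1/√2)i|110⟩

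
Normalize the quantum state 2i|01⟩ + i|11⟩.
0.8944i|01⟩ + (1/√5)i|11⟩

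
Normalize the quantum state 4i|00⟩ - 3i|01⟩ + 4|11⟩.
0.6247i|00⟩ - 0.4685i|01⟩ + 0.6247|11⟩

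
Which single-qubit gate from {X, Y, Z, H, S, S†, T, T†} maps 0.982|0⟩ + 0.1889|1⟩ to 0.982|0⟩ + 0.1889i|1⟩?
S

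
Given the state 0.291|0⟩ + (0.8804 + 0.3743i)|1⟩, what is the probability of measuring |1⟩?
0.9152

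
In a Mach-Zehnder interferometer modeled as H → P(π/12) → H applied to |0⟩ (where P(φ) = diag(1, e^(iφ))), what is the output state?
(0.983 + 0.1294i)|0⟩ + (0.01704 - 0.1294i)|1⟩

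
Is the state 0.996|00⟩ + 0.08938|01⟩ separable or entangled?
Separable

Writing the state as a|00⟩ + b|01⟩ + c|10⟩ + d|11⟩, it is a product state iff ad − bc = 0.
Here (a, b, c, d) = (0.996, 0.08938, 0, 0): ad − bc = (0.996)(0) − (0.08938)(0) = 0, so the state is separable.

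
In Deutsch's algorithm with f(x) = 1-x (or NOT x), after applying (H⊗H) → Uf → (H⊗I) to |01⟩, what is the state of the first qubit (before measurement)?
|1⟩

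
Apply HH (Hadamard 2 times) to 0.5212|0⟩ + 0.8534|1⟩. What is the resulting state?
0.5212|0⟩ + 0.8534|1⟩

H² = I, so an even number of Hadamards cancels: H^2 = I and the state is unchanged.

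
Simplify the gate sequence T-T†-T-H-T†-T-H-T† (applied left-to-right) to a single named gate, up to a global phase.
I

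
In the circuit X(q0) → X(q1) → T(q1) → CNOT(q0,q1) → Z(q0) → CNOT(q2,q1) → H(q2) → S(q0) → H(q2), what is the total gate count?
9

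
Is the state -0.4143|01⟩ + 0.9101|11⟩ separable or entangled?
Separable

Writing the state as a|00⟩ + b|01⟩ + c|10⟩ + d|11⟩, it is a product state iff ad − bc = 0.
Here (a, b, c, d) = (0, -0.4143, 0, 0.9101): ad − bc = (0)(0.9101) − (-0.4143)(0) = 0, so the state is separable.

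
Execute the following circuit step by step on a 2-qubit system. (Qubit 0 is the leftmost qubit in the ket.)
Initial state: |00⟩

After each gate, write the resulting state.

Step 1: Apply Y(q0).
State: i|10⟩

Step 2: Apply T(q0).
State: (-1/√2 + (1/√2)i)|10⟩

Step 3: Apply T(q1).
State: (-1/√2 + (1/√2)i)|10⟩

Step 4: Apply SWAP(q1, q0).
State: (-1/√2 + (1/√2)i)|01⟩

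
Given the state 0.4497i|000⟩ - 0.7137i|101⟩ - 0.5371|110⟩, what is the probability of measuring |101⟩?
0.5094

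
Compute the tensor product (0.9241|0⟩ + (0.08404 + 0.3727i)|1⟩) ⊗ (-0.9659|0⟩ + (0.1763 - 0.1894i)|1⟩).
-0.8926|00⟩ + (0.1629 - 0.175i)|01⟩ + (-0.08117 - 0.36i)|10⟩ + (0.08541 + 0.04979i)|11⟩

amp(|b₁b₂…⟩) = product of the factor amplitudes for bits b₁, b₂, …; only kets whose every factor amplitude is nonzero survive.
|00⟩: (0.9241)(-0.9659) = -0.8926
|01⟩: (0.9241)(0.1763 - 0.1894i) = (0.1629 - 0.175i)
|10⟩: (0.08404 + 0.3727i)(-0.9659) = (-0.08117 - 0.36i)
|11⟩: (0.08404 + 0.3727i)(0.1763 - 0.1894i) = (0.08541 + 0.04979i)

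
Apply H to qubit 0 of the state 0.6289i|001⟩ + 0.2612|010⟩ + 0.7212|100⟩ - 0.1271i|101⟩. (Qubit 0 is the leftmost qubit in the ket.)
0.51|000⟩ + 0.3548i|001⟩ + 0.1847|010⟩ - 0.51|100⟩ + 0.5346i|101⟩ + 0.1847|110⟩

H on qubit 0 mixes each pair of kets that differ only in qubit 0: amplitudes (a, b) of (|…0…⟩, |…1…⟩) become ((a + b)/√2, (a − b)/√2). Kets absent from the input have amplitude 0.
(|000⟩, |100⟩): (a, b) = (0, 0.7212) → (0.51, -0.51)
(|001⟩, |101⟩): (a, b) = (0.6289i, -0.1271i) → (0.3548i, 0.5346i)
(|010⟩, |110⟩): (a, b) = (0.2612, 0) → (0.1847, 0.1847)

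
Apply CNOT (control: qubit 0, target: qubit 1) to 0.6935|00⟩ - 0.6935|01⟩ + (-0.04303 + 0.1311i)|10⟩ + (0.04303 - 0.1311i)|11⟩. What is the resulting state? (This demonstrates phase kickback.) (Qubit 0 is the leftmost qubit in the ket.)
0.6935|00⟩ - 0.6935|01⟩ + (0.04303 - 0.1311i)|10⟩ + (-0.04303 + 0.1311i)|11⟩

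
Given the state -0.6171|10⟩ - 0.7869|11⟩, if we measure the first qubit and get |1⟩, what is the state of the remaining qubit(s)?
-0.6171|0⟩ - 0.7869|1⟩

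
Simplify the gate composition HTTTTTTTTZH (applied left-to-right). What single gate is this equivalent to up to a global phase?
X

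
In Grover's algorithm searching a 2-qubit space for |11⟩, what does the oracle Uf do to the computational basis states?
Uf|x⟩ = -|x⟩ if x = 11, else |x⟩ (phase flip on target)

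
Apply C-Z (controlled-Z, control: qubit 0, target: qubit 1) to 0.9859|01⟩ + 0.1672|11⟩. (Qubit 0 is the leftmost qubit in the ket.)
0.9859|01⟩ - 0.1672|11⟩

C-Z leaves the control-|0⟩ kets |00⟩, |01⟩ unchanged and applies Z to qubit 1 on the control-|1⟩ pair (|10⟩, |11⟩).
Z = [[1, 0], [0, -1]].
With a = amp(|10⟩) = 0 and b = amp(|11⟩) = 0.1672:
new amp(|10⟩) = (1)·a = 0
new amp(|11⟩) = (-1)·b = -0.1672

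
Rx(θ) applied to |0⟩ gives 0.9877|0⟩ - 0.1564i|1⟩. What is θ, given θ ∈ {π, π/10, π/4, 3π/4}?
π/10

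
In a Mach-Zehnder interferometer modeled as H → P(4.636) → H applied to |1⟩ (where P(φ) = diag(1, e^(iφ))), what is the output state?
(0.5382 + 0.4985i)|0⟩ + (0.4618 - 0.4985i)|1⟩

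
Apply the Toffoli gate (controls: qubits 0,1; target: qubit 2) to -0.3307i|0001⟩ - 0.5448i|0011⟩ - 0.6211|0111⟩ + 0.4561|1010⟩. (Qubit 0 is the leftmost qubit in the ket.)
-0.3307i|0001⟩ - 0.5448i|0011⟩ - 0.6211|0111⟩ + 0.4561|1010⟩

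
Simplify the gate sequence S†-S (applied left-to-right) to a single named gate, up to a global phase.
I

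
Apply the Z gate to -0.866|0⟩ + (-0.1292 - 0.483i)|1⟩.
-0.866|0⟩ + (0.1292 + 0.483i)|1⟩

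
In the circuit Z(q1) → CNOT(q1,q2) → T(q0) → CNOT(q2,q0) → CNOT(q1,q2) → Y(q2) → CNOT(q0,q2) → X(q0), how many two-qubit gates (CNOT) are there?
4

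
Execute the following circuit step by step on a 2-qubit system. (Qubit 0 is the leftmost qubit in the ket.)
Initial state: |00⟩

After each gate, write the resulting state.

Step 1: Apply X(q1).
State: |01⟩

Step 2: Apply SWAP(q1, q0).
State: |10⟩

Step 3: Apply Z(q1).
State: |10⟩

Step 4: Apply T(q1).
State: |10⟩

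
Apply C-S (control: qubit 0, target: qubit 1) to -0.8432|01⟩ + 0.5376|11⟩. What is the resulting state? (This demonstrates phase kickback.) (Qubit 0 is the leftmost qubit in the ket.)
-0.8432|01⟩ + 0.5376i|11⟩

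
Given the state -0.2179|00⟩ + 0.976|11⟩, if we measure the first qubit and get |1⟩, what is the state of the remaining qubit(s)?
|1⟩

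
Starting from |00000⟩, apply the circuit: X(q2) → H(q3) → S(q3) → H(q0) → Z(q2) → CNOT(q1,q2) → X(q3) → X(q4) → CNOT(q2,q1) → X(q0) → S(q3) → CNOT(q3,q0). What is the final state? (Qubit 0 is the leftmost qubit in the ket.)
-(1/2)i|01101⟩ - (1/2)i|01111⟩ - (1/2)i|11101⟩ - (1/2)i|11111⟩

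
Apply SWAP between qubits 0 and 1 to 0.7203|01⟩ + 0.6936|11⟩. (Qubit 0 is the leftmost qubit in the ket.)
0.7203|10⟩ + 0.6936|11⟩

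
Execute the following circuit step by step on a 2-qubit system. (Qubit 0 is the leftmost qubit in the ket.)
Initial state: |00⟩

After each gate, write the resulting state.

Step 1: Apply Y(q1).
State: i|01⟩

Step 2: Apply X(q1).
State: i|00⟩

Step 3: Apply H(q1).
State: (1/√2)i|00⟩ + (1/√2)i|01⟩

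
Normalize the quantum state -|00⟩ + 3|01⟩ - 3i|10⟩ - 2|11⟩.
-0.2085|00⟩ + 0.6255|01⟩ - 0.6255i|10⟩ - 0.417|11⟩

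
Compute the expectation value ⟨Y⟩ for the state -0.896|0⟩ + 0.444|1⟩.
0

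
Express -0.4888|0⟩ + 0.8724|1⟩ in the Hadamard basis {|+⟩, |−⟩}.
0.2712|+⟩ - 0.9625|−⟩

With |ψ⟩ = α|0⟩ + β|1⟩, the Hadamard-basis coefficients are ⟨+|ψ⟩ = (α + β)/√2 and ⟨−|ψ⟩ = (α − β)/√2.
Here α = -0.4888, β = 0.8724: (α + β)/√2 = 0.2712, (α − β)/√2 = -0.9625.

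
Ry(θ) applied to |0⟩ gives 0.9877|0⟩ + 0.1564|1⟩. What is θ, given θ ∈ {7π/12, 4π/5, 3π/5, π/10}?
π/10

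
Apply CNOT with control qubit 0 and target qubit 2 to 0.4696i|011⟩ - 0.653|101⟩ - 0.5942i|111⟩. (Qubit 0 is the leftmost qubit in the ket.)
0.4696i|011⟩ - 0.653|100⟩ - 0.5942i|110⟩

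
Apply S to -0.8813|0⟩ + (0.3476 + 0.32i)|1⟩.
-0.8813|0⟩ + (-0.32 + 0.3476i)|1⟩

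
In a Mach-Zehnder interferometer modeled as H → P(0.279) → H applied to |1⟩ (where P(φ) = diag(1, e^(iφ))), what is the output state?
(0.01933 - 0.1377i)|0⟩ + (0.9807 + 0.1377i)|1⟩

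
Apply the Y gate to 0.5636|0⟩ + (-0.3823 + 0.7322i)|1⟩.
(0.7322 + 0.3823i)|0⟩ + 0.5636i|1⟩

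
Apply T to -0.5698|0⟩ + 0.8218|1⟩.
-0.5698|0⟩ + (0.5811 + 0.5811i)|1⟩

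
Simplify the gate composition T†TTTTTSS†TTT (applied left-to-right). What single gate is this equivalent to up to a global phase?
T†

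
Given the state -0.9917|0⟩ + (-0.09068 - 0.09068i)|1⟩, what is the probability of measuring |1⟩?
0.01645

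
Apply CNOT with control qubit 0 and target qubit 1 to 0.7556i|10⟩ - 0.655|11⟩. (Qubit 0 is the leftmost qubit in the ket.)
-0.655|10⟩ + 0.7556i|11⟩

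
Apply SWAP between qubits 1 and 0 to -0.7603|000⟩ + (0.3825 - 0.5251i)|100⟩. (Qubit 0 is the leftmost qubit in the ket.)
-0.7603|000⟩ + (0.3825 - 0.5251i)|010⟩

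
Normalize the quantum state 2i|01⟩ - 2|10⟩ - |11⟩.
0.6667i|01⟩ - 0.6667|10⟩ - 0.3333|11⟩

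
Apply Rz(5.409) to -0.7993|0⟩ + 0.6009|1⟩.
(0.7242 + 0.3383i)|0⟩ + (-0.5444 + 0.2544i)|1⟩

Rz(5.409) = [[e^(−iθ/2), 0], [0, e^(iθ/2)]] with e^(±iθ/2) = cos(θ/2) ± i·sin(θ/2); θ = 5.409, cos(θ/2) ≈ -0.905986, sin(θ/2) ≈ 0.423307.
With a = amp(|0⟩) = -0.7993 and b = amp(|1⟩) = 0.6009:
new amp(|0⟩) = (-0.905986 - 0.423307i)·a = (0.7242 + 0.3383i)
new amp(|1⟩) = (-0.905986 + 0.423307i)·b = (-0.5444 + 0.2544i)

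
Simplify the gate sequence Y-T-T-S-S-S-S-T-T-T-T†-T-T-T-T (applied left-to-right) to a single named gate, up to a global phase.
Y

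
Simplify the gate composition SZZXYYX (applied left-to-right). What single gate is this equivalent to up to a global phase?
S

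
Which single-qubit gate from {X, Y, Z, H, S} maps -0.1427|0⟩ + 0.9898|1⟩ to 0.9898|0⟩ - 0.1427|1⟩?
X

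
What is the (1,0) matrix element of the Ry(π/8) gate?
0.1951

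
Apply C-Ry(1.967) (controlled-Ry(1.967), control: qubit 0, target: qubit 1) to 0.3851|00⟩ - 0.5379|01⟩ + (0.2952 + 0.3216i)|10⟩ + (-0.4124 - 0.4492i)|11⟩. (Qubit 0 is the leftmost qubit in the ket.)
0.3851|00⟩ - 0.5379|01⟩ + (0.5069 + 0.5521i)|10⟩ + (0.01722 + 0.01881i)|11⟩

C-Ry(1.967) leaves the control-|0⟩ kets |00⟩, |01⟩ unchanged and applies Ry(1.967) to qubit 1 on the control-|1⟩ pair (|10⟩, |11⟩).
Ry(1.967) = [[cos(θ/2), −sin(θ/2)], [sin(θ/2), cos(θ/2)]]; θ = 1.967, cos(θ/2) ≈ 0.554112, sin(θ/2) ≈ 0.832442.
With a = amp(|10⟩) = (0.2952 + 0.3216i) and b = amp(|11⟩) = (-0.4124 - 0.4492i):
new amp(|10⟩) = (0.554112)·a + (-0.832442)·b = (0.5069 + 0.5521i)
new amp(|11⟩) = (0.832442)·a + (0.554112)·b = (0.01722 + 0.01881i)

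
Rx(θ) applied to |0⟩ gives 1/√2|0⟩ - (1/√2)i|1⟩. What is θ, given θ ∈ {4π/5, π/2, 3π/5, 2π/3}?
π/2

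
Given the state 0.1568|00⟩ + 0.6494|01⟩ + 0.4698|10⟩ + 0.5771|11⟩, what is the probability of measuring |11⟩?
0.333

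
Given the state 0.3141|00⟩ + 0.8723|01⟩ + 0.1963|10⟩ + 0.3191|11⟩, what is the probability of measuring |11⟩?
0.1018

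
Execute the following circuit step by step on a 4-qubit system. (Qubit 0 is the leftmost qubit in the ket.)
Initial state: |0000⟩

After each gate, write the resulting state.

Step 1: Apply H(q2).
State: 1/√2|0000⟩ + 1/√2|0010⟩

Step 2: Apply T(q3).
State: 1/√2|0000⟩ + 1/√2|0010⟩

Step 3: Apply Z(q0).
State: 1/√2|0000⟩ + 1/√2|0010⟩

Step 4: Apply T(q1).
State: 1/√2|0000⟩ + 1/√2|0010⟩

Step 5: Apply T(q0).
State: 1/√2|0000⟩ + 1/√2|0010⟩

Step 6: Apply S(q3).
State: 1/√2|0000⟩ + 1/√2|0010⟩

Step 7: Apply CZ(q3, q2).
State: 1/√2|0000⟩ + 1/√2|0010⟩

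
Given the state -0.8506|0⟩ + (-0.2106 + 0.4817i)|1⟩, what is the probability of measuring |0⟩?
0.7235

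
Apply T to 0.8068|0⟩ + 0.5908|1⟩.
0.8068|0⟩ + (0.4178 + 0.4178i)|1⟩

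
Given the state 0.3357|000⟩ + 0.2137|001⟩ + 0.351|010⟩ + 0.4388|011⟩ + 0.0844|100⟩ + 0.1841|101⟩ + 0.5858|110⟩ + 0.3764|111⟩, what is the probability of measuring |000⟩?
0.1127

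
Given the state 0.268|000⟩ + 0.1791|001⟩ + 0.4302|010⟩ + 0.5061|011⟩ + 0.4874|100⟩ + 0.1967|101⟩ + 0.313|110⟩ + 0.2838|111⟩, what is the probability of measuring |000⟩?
0.07182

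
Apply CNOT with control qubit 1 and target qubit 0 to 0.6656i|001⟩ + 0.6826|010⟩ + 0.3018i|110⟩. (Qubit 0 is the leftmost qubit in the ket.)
0.6656i|001⟩ + 0.3018i|010⟩ + 0.6826|110⟩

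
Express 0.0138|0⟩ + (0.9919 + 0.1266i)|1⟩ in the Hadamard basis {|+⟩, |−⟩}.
(0.7111 + 0.08952i)|+⟩ + (-0.6916 - 0.08952i)|−⟩

With |ψ⟩ = α|0⟩ + β|1⟩, the Hadamard-basis coefficients are ⟨+|ψ⟩ = (α + β)/√2 and ⟨−|ψ⟩ = (α − β)/√2.
Here α = 0.0138, β = (0.9919 + 0.1266i): (α + β)/√2 = (0.7111 + 0.08952i), (α − β)/√2 = (-0.6916 - 0.08952i).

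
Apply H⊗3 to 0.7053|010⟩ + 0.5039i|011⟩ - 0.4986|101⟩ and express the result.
(0.07308 + 0.1782i)|000⟩ + (0.4256 - 0.1782i)|001⟩ + (-0.4256 - 0.1782i)|010⟩ + (-0.07308 + 0.1782i)|011⟩ + (0.4256 + 0.1782i)|100⟩ + (0.07308 - 0.1782i)|101⟩ + (-0.07308 - 0.1782i)|110⟩ + (-0.4256 + 0.1782i)|111⟩

H⊗3 gives amp(|y⟩) = (1/2√2) Σ_x (−1)^(x·y) amp(|x⟩), where x·y is the number of positions in which both x and y have a 1.
|000⟩: (0.7053 + 0.5039i - 0.4986)/(2√2) = (0.07308 + 0.1782i)
|001⟩: (0.7053 - 0.5039i + 0.4986)/(2√2) = (0.4256 - 0.1782i)
|010⟩: (-0.7053 - 0.5039i - 0.4986)/(2√2) = (-0.4256 - 0.1782i)
|011⟩: (-0.7053 + 0.5039i + 0.4986)/(2√2) = (-0.07308 + 0.1782i)
|100⟩: (0.7053 + 0.5039i + 0.4986)/(2√2) = (0.4256 + 0.1782i)
|101⟩: (0.7053 - 0.5039i - 0.4986)/(2√2) = (0.07308 - 0.1782i)
|110⟩: (-0.7053 - 0.5039i + 0.4986)/(2√2) = (-0.07308 - 0.1782i)
|111⟩: (-0.7053 + 0.5039i - 0.4986)/(2√2) = (-0.4256 + 0.1782i)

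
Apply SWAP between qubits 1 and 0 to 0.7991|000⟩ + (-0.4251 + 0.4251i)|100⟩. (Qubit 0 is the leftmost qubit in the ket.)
0.7991|000⟩ + (-0.4251 + 0.4251i)|010⟩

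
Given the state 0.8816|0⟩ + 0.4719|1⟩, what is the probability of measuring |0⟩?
0.7772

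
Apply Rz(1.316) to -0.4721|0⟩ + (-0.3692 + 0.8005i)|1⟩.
(-0.3735 + 0.2887i)|0⟩ + (-0.7817 + 0.4076i)|1⟩

Rz(1.316) = [[e^(−iθ/2), 0], [0, e^(iθ/2)]] with e^(±iθ/2) = cos(θ/2) ± i·sin(θ/2); θ = 1.316, cos(θ/2) ≈ 0.791217, sin(θ/2) ≈ 0.611536.
With a = amp(|0⟩) = -0.4721 and b = amp(|1⟩) = (-0.3692 + 0.8005i):
new amp(|0⟩) = (0.791217 - 0.611536i)·a = (-0.3735 + 0.2887i)
new amp(|1⟩) = (0.791217 + 0.611536i)·b = (-0.7817 + 0.4076i)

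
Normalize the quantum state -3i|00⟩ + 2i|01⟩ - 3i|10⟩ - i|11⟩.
-0.6255i|00⟩ + 0.417i|01⟩ - 0.6255i|10⟩ - 0.2085i|11⟩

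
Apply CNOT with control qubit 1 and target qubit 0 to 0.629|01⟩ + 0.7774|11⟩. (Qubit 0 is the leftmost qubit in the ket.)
0.7774|01⟩ + 0.629|11⟩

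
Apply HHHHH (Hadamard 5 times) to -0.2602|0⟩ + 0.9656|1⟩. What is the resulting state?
0.4988|0⟩ - 0.8668|1⟩

H² = I, so H^5 = H: a single Hadamard. With (a, b) = (-0.2602, 0.9656), H gives ((a + b)/√2, (a − b)/√2) = (0.4988, -0.8668).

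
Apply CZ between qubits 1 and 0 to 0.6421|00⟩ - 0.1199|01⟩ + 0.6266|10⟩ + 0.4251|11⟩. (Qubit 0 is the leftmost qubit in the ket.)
0.6421|00⟩ - 0.1199|01⟩ + 0.6266|10⟩ - 0.4251|11⟩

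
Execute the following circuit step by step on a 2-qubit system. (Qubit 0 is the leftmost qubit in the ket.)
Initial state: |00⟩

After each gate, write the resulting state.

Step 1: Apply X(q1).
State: |01⟩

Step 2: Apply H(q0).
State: 1/√2|01⟩ + 1/√2|11⟩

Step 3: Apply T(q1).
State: (1/2 + (1/2)i)|01⟩ + (1/2 + (1/2)i)|11⟩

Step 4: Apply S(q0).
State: (1/2 + (1/2)i)|01⟩ + (-1/2 + (1/2)i)|11⟩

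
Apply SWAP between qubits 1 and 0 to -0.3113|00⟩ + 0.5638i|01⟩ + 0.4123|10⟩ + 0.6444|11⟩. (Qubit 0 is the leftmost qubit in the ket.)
-0.3113|00⟩ + 0.4123|01⟩ + 0.5638i|10⟩ + 0.6444|11⟩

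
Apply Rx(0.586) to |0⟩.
0.9574|0⟩ - 0.2888i|1⟩

Rx(0.586) = [[cos(θ/2), −i·sin(θ/2)], [−i·sin(θ/2), cos(θ/2)]]; θ = 0.586, cos(θ/2) ≈ 0.957382, sin(θ/2) ≈ 0.288826.
With a = amp(|0⟩) = 1 and b = amp(|1⟩) = 0:
new amp(|0⟩) = (0.957382)·a + (-0.288826i)·b = 0.9574
new amp(|1⟩) = (-0.288826i)·a + (0.957382)·b = -0.2888i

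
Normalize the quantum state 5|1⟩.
|1⟩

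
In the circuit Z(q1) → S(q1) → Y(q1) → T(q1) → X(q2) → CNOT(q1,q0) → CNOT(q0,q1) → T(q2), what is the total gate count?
8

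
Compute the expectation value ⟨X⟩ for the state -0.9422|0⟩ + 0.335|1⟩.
-0.6313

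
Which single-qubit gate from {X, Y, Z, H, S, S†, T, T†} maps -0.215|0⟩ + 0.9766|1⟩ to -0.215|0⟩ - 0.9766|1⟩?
Z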